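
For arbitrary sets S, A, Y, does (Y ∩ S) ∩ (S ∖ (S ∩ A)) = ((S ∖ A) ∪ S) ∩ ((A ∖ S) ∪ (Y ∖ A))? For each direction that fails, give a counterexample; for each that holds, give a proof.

Both inclusions hold.

Forward inclusion. Let x ∈ (Y ∩ S) ∩ (S ∖ (S ∩ A)). Then x ∈ S ∩ Y and x ∉ A, from which x ∈ ((S ∖ A) ∪ S) ∩ ((A ∖ S) ∪ (Y ∖ A)).

Reverse inclusion. Let x ∈ ((S ∖ A) ∪ S) ∩ ((A ∖ S) ∪ (Y ∖ A)). Then x ∈ S ∩ Y and x ∉ A, from which x ∈ (Y ∩ S) ∩ (S ∖ (S ∩ A)).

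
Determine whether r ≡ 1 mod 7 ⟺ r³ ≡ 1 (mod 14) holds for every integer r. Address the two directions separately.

Neither implication holds.

(→) This fails: take r = 8. Then 8 ≡ 1 (mod 7), but 8³ = 512 ≡ 8 (mod 14), not 1.

(←) This fails: take r = 9. Then 9³ = 729 ≡ 1 (mod 14), yet 9 ≡ 2 (mod 7), not 1.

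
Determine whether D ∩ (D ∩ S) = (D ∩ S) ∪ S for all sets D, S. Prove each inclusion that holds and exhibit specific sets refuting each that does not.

(⟹) Let x ∈ D ∩ (D ∩ S). Then x ∈ D ∩ S, from which x ∈ (D ∩ S) ∪ S.

(⟸) This inclusion fails. Take D = ∅, S = {1}; then 1 ∈ (D ∩ S) ∪ S but 1 ∉ D ∩ (D ∩ S).

(⊆) holds; (⊇) fails.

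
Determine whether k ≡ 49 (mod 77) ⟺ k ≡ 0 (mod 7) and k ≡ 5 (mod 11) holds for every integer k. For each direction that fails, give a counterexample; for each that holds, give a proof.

(→) Suppose k ≡ 49 (mod 77); write k = 77j + 49. Since 7 ∣ 77, reducing mod 7 gives k ≡ 49 ≡ 0 (mod 7); since 11 ∣ 77, reducing mod 11 gives k ≡ 49 ≡ 5 (mod 11).

(←) Conversely, if k ≡ 0 (mod 7) and k ≡ 5 (mod 11), then by the Chinese remainder theorem k ≡ 49 (mod 77). This is exactly k ≡ 49 (mod 77).

Both directions hold; the statement is true.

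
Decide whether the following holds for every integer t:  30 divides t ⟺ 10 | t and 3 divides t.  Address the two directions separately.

[⇐] Suppose 10 ∣ t and 3 ∣ t. Any common multiple of 10 and 3 is a multiple of their lcm; here gcd(10, 3) = 1, so lcm(10, 3) = 10·3 = 30, so 30 ∣ t.

[⇒] If 30 ∣ t, write t = 30q. Since 30 = 3·10, t = 10·(3q), so 10 ∣ t; and since 30 = 10·3, t = 3·(10q), so 3 ∣ t.

Both directions hold.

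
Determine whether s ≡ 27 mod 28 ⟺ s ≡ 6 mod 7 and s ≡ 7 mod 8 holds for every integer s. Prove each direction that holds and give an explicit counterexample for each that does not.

Forward direction. This fails: s = 27 gives 27 ≡ 27 (mod 28) but 27 ≡ 3 (mod 8), so the conjunction on the right does not hold.

Converse. If s ≡ 6 (mod 7) and s ≡ 7 (mod 8), then by the Chinese remainder theorem s ≡ 55 (mod 56). Since 55 ≡ 27 (mod 28) and 28 ∣ 56, we get s ≡ 27 (mod 28).

(⇒) fails; (⇐) holds.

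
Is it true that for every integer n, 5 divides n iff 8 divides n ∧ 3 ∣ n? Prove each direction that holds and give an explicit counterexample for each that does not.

(⇒) This fails: take n = 5. Certainly 5 ∣ 5, but 8 ∤ 5.

(⇐) This fails: take n = 24. Both 8 ∣ 24 and 3 ∣ 24, yet 24 is not a multiple of 5 (since 24 = 4·5 + 4), so 5 ∤ 24.

Both directions fail.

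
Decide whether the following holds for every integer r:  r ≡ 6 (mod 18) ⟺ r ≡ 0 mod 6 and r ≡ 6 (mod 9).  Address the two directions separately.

Both directions hold; the statement is true.

[⇒] Suppose r ≡ 6 (mod 18); write r = 18j + 6. Since 6 ∣ 18, reducing mod 6 gives r ≡ 6 ≡ 0 (mod 6); since 9 ∣ 18, reducing mod 9 gives r ≡ 6 (mod 9).

[⇐] Conversely, if r ≡ 0 (mod 6) and r ≡ 6 (mod 9), then by the Chinese remainder theorem r ≡ 6 (mod 18). This is exactly r ≡ 6 (mod 18).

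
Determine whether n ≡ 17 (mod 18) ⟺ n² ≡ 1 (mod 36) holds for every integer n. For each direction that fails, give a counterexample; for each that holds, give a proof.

Converse. This fails: take n = 1. Then 1² = 1 ≡ 1 (mod 36), yet 1 ≡ 1 (mod 18), not 17.

Forward direction. Suppose n ≡ 17 (mod 18). Working modulo 36, n ∈ {17, 35}; for each such r, r² ≡ 1 (mod 36).

Not equivalent: only (⇒) holds.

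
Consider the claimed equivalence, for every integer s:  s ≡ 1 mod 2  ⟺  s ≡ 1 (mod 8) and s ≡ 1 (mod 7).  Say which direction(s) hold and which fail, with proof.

Not equivalent: only (⇐) holds.

(⇐) If s ≡ 1 (mod 8) and s ≡ 1 (mod 7), then by the Chinese remainder theorem s ≡ 1 (mod 56). Since 1 ≡ 1 (mod 2) and 2 ∣ 56, we get s ≡ 1 (mod 2).

(⇒) This fails: s = 3 gives 3 ≡ 1 (mod 2) but 3 ≡ 3 (mod 8), so the conjunction on the right does not hold.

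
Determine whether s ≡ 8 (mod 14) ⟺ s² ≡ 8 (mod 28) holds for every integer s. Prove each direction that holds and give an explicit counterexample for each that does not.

Forward direction. Suppose s ≡ 8 (mod 14). Working modulo 28, s ∈ {8, 22}; for each such r, r² ≡ 8 (mod 28).

Converse. This fails: take s = 6. Then 6² = 36 ≡ 8 (mod 28), yet 6 ≡ 6 (mod 14), not 8.

Only the forward direction holds.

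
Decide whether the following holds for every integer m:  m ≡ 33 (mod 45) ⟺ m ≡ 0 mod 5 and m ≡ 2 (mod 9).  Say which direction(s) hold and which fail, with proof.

Both directions fail.

[⇒] This fails: m = 33 gives 33 ≡ 33 (mod 45) but 33 ≡ 3 (mod 5), so the conjunction on the right does not hold.

[⇐] This fails: m = 20 satisfies both congruences on the right (20 ≡ 0 mod 5 and 20 ≡ 2 mod 9) yet 20 ≡ 20 (mod 45), not 33.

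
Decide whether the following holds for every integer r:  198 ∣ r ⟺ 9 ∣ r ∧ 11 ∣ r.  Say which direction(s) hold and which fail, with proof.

Only the forward implication holds.

(⇒) If 198 ∣ r, write r = 198q. Since 198 = 22·9, r = 9·(22q), so 9 ∣ r; and since 198 = 18·11, r = 11·(18q), so 11 ∣ r.

(⇐) This fails: take r = 99. Both 9 ∣ 99 and 11 ∣ 99, yet 99 is not a multiple of 198 (since 99 = 0·198 + 99), so 198 ∤ 99.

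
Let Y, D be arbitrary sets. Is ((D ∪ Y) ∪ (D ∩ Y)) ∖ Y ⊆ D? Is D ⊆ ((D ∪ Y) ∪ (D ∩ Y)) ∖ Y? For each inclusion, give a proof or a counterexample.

Only the forward inclusion holds.

(⟸) This inclusion fails. Take Y = {1}, D = {1}; then 1 ∈ D but 1 ∉ ((D ∪ Y) ∪ (D ∩ Y)) ∖ Y.

(⟹) Let x ∈ ((D ∪ Y) ∪ (D ∩ Y)) ∖ Y. Then x ∈ D and x ∉ Y, from which x ∈ D.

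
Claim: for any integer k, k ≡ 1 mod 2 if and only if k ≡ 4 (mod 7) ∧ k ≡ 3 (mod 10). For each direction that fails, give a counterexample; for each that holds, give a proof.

(⇒) fails; (⇐) holds.

(⟹) This fails: k = 1 gives 1 ≡ 1 (mod 2) but 1 ≡ 1 (mod 7), so the conjunction on the right does not hold.

(⟸) Conversely, if k ≡ 4 (mod 7) and k ≡ 3 (mod 10), then by the Chinese remainder theorem k ≡ 53 (mod 70). Since 53 ≡ 1 (mod 2) and 2 ∣ 70, we get k ≡ 1 (mod 2).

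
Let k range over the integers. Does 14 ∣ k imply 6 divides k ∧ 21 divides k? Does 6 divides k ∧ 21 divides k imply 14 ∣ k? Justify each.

Only the converse holds.

(→) This fails: take k = 14. Certainly 14 ∣ 14, but 6 ∤ 14.

(←) Suppose 6 ∣ k and 21 ∣ k. Any common multiple of 6 and 21 is a multiple of their lcm; here lcm(6, 21) = 6·21/gcd(6, 21) = 126/3 = 42, so 42 ∣ k. Since 14 ∣ 42, it follows that 14 ∣ k.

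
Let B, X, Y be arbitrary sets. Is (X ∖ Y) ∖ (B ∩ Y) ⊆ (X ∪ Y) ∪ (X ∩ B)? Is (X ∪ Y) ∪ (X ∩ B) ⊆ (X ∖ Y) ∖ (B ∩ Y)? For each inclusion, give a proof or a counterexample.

The sets are not equal: only the forward inclusion holds.

(⊇) This inclusion fails. Take B = ∅, X = ∅, Y = {1}; then 1 ∈ (X ∪ Y) ∪ (X ∩ B) but 1 ∉ (X ∖ Y) ∖ (B ∩ Y).

(⊆) Let x ∈ (X ∖ Y) ∖ (B ∩ Y). Then either x ∈ X and x ∉ B, Y; or x ∈ B ∩ X and x ∉ Y. In each case x ∈ (X ∪ Y) ∪ (X ∩ B), so (X ∖ Y) ∖ (B ∩ Y) ⊆ (X ∪ Y) ∪ (X ∩ B).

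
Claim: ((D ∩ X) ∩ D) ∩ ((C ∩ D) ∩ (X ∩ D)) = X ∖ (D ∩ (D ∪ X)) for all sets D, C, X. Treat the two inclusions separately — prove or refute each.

(⟹) This inclusion fails. Take D = {1}, C = {1}, X = {1}; then 1 ∈ ((D ∩ X) ∩ D) ∩ ((C ∩ D) ∩ (X ∩ D)) but 1 ∉ X ∖ (D ∩ (D ∪ X)).

(⟸) This inclusion fails. Take D = ∅, C = ∅, X = {1}; then 1 ∈ X ∖ (D ∩ (D ∪ X)) but 1 ∉ ((D ∩ X) ∩ D) ∩ ((C ∩ D) ∩ (X ∩ D)).

(⊆) fails and (⊇) fails.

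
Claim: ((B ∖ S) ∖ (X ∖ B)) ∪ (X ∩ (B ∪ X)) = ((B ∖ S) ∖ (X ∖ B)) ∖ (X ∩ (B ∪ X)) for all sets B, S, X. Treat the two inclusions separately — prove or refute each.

The sets are not equal: only the reverse inclusion holds.

(⊇) Let x ∈ ((B ∖ S) ∖ (X ∖ B)) ∖ (X ∩ (B ∪ X)). Then x ∈ B and x ∉ S, X, from which x ∈ ((B ∖ S) ∖ (X ∖ B)) ∪ (X ∩ (B ∪ X)).

(⊆) This inclusion fails. Take B = ∅, S = ∅, X = {1}; then 1 ∈ ((B ∖ S) ∖ (X ∖ B)) ∪ (X ∩ (B ∪ X)) but 1 ∉ ((B ∖ S) ∖ (X ∖ B)) ∖ (X ∩ (B ∪ X)).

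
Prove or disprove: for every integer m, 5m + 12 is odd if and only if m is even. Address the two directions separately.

(⟹) This fails: m = 7 gives 5m + 12 = 47, which is odd, but 7 is odd, not even.

(⟸) This also fails: m = 0 is even, but 5m + 12 = 12 is even, not odd.

Both directions fail.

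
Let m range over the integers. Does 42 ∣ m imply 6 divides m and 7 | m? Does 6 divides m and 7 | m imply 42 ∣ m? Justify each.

Both implications hold.

Forward direction. If 42 ∣ m, write m = 42q. Since 42 = 7·6, m = 6·(7q), so 6 ∣ m; and since 42 = 6·7, m = 7·(6q), so 7 ∣ m.

Converse. Suppose 6 ∣ m and 7 ∣ m. Any common multiple of 6 and 7 is a multiple of their lcm; here gcd(6, 7) = 1, so lcm(6, 7) = 6·7 = 42, so 42 ∣ m.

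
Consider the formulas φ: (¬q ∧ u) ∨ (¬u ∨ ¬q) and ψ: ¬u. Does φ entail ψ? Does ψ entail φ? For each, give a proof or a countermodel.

(⇒) This fails. Under u = T, q = F, the left side is true but the right side is false.

(⇐) Assume the antecedent. If u is true, the antecedent cannot hold. If u is false, (¬q ∧ u) ∨ (¬u ∨ ¬q) reduces to true regardless of the other variables. Either way (¬q ∧ u) ∨ (¬u ∨ ¬q) holds.

Only the reverse direction holds.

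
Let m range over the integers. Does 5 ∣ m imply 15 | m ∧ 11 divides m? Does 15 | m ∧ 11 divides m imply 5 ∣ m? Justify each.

(⇒) This fails: take m = 5. Certainly 5 ∣ 5, but 15 ∤ 5.

(⇐) Suppose 15 ∣ m and 11 ∣ m. Any common multiple of 15 and 11 is a multiple of their lcm; here gcd(15, 11) = 1, so lcm(15, 11) = 15·11 = 165, so 165 ∣ m. Since 5 ∣ 165, it follows that 5 ∣ m.

The forward direction fails; the converse holds.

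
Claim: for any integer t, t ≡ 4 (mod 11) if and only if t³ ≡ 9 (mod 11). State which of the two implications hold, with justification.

(⟹) Suppose t ≡ 4 (mod 11). Write t = 11j + 4. Then (11j + 4)³ = 1331j³ + 1452j² + 528j + 64 = 11(121j³ + 132j² + 48j + 5) + 9, so t³ ≡ 9 (mod 11).

(⟸) Conversely, suppose t³ ≡ 9 (mod 11). The only residue r in {0, …, 10} with r³ ≡ 9 (mod 11) is r = 4, so t ≡ 4 (mod 11).

Both implications hold.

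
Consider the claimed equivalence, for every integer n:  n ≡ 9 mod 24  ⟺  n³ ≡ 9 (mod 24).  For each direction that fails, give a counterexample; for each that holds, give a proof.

(⟹) Suppose n ≡ 9 mod 24. Write n = 24j + 9. Then (24j + 9)³ = 13824j³ + 15552j² + 5832j + 729 = 24(576j³ + 648j² + 243j + 30) + 9, so n³ ≡ 9 (mod 24).

(⟸) Conversely, suppose n³ ≡ 9 (mod 24). The only residue r in {0, …, 23} with r³ ≡ 9 (mod 24) is r = 9, so n ≡ 9 (mod 24).

Both directions hold; the statement is true.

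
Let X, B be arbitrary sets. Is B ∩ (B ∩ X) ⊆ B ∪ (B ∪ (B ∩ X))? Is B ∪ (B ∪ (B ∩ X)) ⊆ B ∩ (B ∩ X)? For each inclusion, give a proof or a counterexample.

Forward inclusion. Let x ∈ B ∩ (B ∩ X). Then x ∈ X ∩ B, from which x ∈ B ∪ (B ∪ (B ∩ X)).

Reverse inclusion. This inclusion fails. Take X = ∅, B = {1}; then 1 ∈ B ∪ (B ∪ (B ∩ X)) but 1 ∉ B ∩ (B ∩ X).

(⊆) holds; (⊇) fails.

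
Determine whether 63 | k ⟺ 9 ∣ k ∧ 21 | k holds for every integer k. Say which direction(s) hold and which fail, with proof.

Both directions hold.

Forward direction. If 63 ∣ k, write k = 63q. Since 63 = 7·9, k = 9·(7q), so 9 ∣ k; and since 63 = 3·21, k = 21·(3q), so 21 ∣ k.

Converse. Suppose 9 ∣ k and 21 ∣ k. Any common multiple of 9 and 21 is a multiple of their lcm; here lcm(9, 21) = 9·21/gcd(9, 21) = 189/3 = 63, so 63 ∣ k.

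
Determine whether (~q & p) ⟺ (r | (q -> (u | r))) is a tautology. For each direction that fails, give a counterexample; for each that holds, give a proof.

(⇒) holds; (⇐) fails.

(⇒) Assume the antecedent. If u is true, r | (q -> (u | r)) reduces to true regardless of the other variables. If u is false, the antecedent forces (u = F, q = F, r = F, p = T) or (u = F, q = F, r = T, p = T), and r | (q -> (u | r)) holds there. Either way r | (q -> (u | r)) holds.

(⇐) This fails. Under u = F, q = F, r = F, p = F, the left side is false but the right side is true.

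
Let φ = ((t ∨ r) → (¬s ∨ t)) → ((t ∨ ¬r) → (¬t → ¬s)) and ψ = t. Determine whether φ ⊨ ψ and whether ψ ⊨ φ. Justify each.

Converse. Assume the antecedent. If s is true, the antecedent forces (s = T, r = F, t = T) or (s = T, r = T, t = T), and the consequent holds there. If s is false, the consequent reduces to true regardless of the other variables. Either way the consequent holds.

Forward direction. This fails. Under s = F, r = F, t = F, the left side is true but the right side is false.

Not equivalent: only (⇐) holds.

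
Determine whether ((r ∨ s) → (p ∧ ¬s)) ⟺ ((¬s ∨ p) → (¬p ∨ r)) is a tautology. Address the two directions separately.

(⟹) This fails. Under p = T, s = F, r = F, the left side is true but the right side is false.

(⟸) This fails. Under p = F, s = T, r = F, the left side is false but the right side is true.

(⇒) fails and (⇐) fails.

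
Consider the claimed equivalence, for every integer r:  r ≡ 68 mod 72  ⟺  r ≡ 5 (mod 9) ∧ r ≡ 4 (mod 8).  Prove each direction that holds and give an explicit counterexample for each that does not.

Both directions hold; the statement is true.

Converse. If r ≡ 5 (mod 9) and r ≡ 4 (mod 8), then by the Chinese remainder theorem r ≡ 68 (mod 72). This is exactly r ≡ 68 (mod 72).

Forward direction. Suppose r ≡ 68 (mod 72); write r = 72j + 68. Since 9 ∣ 72, reducing mod 9 gives r ≡ 68 ≡ 5 (mod 9); since 8 ∣ 72, reducing mod 8 gives r ≡ 68 ≡ 4 (mod 8).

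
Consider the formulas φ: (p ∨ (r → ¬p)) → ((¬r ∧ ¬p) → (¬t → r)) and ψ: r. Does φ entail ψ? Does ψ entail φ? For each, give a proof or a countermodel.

(⇒) This fails. Under t = T, p = F, r = F, the left side is true but the right side is false.

(⇐) Assume the antecedent. If t is true, the consequent reduces to true regardless of the other variables. If t is false, the antecedent forces (t = F, p = F, r = T) or (t = F, p = T, r = T), and the consequent holds there. Either way the consequent holds.

Not equivalent: only (⇐) holds.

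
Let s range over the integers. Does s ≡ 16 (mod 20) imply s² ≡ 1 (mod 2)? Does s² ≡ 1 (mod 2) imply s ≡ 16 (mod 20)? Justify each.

Neither implication holds.

[⇒] This fails: take s = 16. Then 16 ≡ 16 (mod 20), but 16² = 256 ≡ 0 (mod 2), not 1.

[⇐] This fails: take s = 1. Then 1² = 1 ≡ 1 (mod 2), yet 1 ≡ 1 (mod 20), not 16.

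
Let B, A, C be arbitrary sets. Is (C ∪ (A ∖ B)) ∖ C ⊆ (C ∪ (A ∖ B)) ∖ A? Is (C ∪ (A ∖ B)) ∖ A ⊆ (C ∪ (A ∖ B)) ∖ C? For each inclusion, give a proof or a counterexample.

Forward inclusion. This inclusion fails. Take B = ∅, A = {1}, C = ∅; then 1 ∈ (C ∪ (A ∖ B)) ∖ C but 1 ∉ (C ∪ (A ∖ B)) ∖ A.

Reverse inclusion. This inclusion fails. Take B = ∅, A = ∅, C = {1}; then 1 ∈ (C ∪ (A ∖ B)) ∖ A but 1 ∉ (C ∪ (A ∖ B)) ∖ C.

Neither inclusion holds.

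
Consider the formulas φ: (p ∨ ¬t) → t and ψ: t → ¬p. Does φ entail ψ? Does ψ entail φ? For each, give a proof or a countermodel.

(⇒) fails and (⇐) fails.

(⟹) This fails. Under t = T, p = T, the left side is true but the right side is false.

(⟸) This fails. Under t = F, p = F, the left side is false but the right side is true.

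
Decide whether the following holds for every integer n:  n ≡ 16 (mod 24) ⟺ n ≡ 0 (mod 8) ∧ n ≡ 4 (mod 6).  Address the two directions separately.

Equivalent; both directions hold.

Forward direction. Suppose n ≡ 16 (mod 24); write n = 24j + 16. Since 8 ∣ 24, reducing mod 8 gives n ≡ 16 ≡ 0 (mod 8); since 6 ∣ 24, reducing mod 6 gives n ≡ 16 ≡ 4 (mod 6).

Converse. If n ≡ 0 (mod 8) and n ≡ 4 (mod 6), then by the Chinese remainder theorem n ≡ 16 (mod 24). This is exactly n ≡ 16 (mod 24).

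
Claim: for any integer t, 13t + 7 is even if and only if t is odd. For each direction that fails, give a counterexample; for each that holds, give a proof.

Both directions hold.

Forward direction. Suppose 13t + 7 is even. Since 13 is odd, 13t and t have the same parity, so 13t + 7 ≡ t + 7 (mod 2). As 7 is odd, 13t + 7 is even exactly when t is odd. Thus t is odd.

Converse. Suppose t is odd; write t = 2j + 1. Then 13t + 7 = 13·(2j + 1) + 7 = 2·13j + 20, which is even.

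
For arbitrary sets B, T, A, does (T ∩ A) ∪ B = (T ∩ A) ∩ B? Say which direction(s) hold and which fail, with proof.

(⊆) fails; (⊇) holds.

(⊆) This inclusion fails. Take B = {1}, T = ∅, A = ∅; then 1 ∈ (T ∩ A) ∪ B but 1 ∉ (T ∩ A) ∩ B.

(⊇) Let x ∈ (T ∩ A) ∩ B. Then x ∈ B ∩ T ∩ A, from which x ∈ (T ∩ A) ∪ B.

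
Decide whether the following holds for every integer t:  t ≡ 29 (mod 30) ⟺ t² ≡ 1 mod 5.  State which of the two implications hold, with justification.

The forward direction holds; the converse fails.

[⇐] This fails: take t = 1. Then 1² = 1 ≡ 1 (mod 5), yet 1 ≡ 1 (mod 30), not 29.

[⇒] Suppose t ≡ 29 (mod 30). Then t² ≡ 29² = 841 (mod 30), and since 5 ∣ 30, also t² ≡ 1 (mod 5).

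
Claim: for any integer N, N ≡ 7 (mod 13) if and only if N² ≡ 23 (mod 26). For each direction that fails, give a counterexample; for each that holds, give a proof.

(⇒) This fails: take N = 20. Then 20 ≡ 7 (mod 13), but 20² = 400 ≡ 10 (mod 26), not 23.

(⇐) This fails: take N = 19. Then 19² = 361 ≡ 23 (mod 26), yet 19 ≡ 6 (mod 13), not 7.

Neither direction holds.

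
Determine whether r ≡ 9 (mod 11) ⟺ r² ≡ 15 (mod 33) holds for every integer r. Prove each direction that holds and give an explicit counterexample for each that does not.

(⟹) This fails: take r = 20. Then 20 ≡ 9 (mod 11), but 20² = 400 ≡ 4 (mod 33), not 15.

(⟸) This fails: take r = 24. Then 24² = 576 ≡ 15 (mod 33), yet 24 ≡ 2 (mod 11), not 9.

(⇒) fails and (⇐) fails.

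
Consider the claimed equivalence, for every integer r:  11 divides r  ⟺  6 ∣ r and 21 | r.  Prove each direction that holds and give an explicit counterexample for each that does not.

Forward direction. This fails: take r = 11. Certainly 11 ∣ 11, but 6 ∤ 11.

Converse. This fails: take r = 42. Both 6 ∣ 42 and 21 ∣ 42, yet 42 is not a multiple of 11 (since 42 = 3·11 + 9), so 11 ∤ 42.

Neither direction holds.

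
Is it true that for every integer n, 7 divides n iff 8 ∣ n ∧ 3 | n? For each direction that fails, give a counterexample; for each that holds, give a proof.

(⟹) This fails: take n = 7. Certainly 7 ∣ 7, but 8 ∤ 7.

(⟸) This fails: take n = 24. Both 8 ∣ 24 and 3 ∣ 24, yet 24 is not a multiple of 7 (since 24 = 3·7 + 3), so 7 ∤ 24.

(⇒) fails and (⇐) fails.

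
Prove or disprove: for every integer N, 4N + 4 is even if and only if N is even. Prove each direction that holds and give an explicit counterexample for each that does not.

(⇒) This fails: take N = 5. Then 4N + 4 = 24, which is even, yet N = 5 is odd, not even.

(⇐) Suppose N is even. Since 4 is even, 4N is even for every N, so 4N + 4 has the same parity as 4, which is even. Hence 4N + 4 is even.

Only the converse holds.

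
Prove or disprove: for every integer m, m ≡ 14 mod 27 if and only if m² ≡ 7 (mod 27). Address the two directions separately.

Forward direction. Suppose m ≡ 14 mod 27. Write m = 27j + 14. Then (27j + 14)² = 729j² + 756j + 196 = 27(27j² + 28j + 7) + 7, so m² ≡ 7 (mod 27).

Converse. This fails: take m = 13. Then 13² = 169 ≡ 7 (mod 27), yet 13 ≡ 13 (mod 27), not 14.

Only the forward implication holds.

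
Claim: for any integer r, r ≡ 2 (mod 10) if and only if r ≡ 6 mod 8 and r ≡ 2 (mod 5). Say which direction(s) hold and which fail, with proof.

Only the converse holds.

(⇒) This fails: r = 32 gives 32 ≡ 2 (mod 10) but 32 ≡ 0 (mod 8), so the conjunction on the right does not hold.

(⇐) Conversely, if r ≡ 6 (mod 8) and r ≡ 2 (mod 5), then by the Chinese remainder theorem r ≡ 22 (mod 40). Since 22 ≡ 2 (mod 10) and 10 ∣ 40, we get r ≡ 2 (mod 10).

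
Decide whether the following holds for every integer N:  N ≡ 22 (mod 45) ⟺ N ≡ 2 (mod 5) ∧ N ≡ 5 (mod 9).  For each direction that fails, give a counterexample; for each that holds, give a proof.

(→) This fails: N = 22 gives 22 ≡ 22 (mod 45) but 22 ≡ 4 (mod 9), so the conjunction on the right does not hold.

(←) This fails: N = 32 satisfies both congruences on the right (32 ≡ 2 mod 5 and 32 ≡ 5 mod 9) yet 32 ≡ 32 (mod 45), not 22.

Both directions fail.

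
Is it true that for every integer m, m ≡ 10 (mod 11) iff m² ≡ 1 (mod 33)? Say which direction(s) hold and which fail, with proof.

(→) This fails: take m = 21. Then 21 ≡ 10 (mod 11), but 21² = 441 ≡ 12 (mod 33), not 1.

(←) This fails: take m = 1. Then 1² = 1 ≡ 1 (mod 33), yet 1 ≡ 1 (mod 11), not 10.

(⇒) fails and (⇐) fails.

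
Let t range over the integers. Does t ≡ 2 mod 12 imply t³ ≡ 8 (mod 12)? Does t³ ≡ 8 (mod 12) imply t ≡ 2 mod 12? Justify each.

Forward direction. Suppose t ≡ 2 mod 12. Write t = 12j + 2. Then (12j + 2)³ = 1728j³ + 864j² + 144j + 8 = 12(144j³ + 72j² + 12j) + 8, so t³ ≡ 8 (mod 12).

Converse. This fails: take t = 8. Then 8³ = 512 ≡ 8 (mod 12), yet 8 ≡ 8 (mod 12), not 2.

Only the forward implication holds.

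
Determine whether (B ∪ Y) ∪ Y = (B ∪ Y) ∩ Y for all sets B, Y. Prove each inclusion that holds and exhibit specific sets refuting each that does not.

Only the reverse inclusion holds.

Reverse inclusion. Let x ∈ (B ∪ Y) ∩ Y. Then either x ∈ Y and x ∉ B; or x ∈ B ∩ Y. In each case x ∈ (B ∪ Y) ∪ Y, so (B ∪ Y) ∩ Y ⊆ (B ∪ Y) ∪ Y.

Forward inclusion. This inclusion fails. Take B = {1}, Y = ∅; then 1 ∈ (B ∪ Y) ∪ Y but 1 ∉ (B ∪ Y) ∩ Y.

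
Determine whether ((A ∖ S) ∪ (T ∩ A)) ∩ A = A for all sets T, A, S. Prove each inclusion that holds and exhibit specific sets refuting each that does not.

(⊆) holds; (⊇) fails.

(⟸) This inclusion fails. Take T = ∅, A = {1}, S = {1}; then 1 ∈ A but 1 ∉ ((A ∖ S) ∪ (T ∩ A)) ∩ A.

(⟹) Let x ∈ ((A ∖ S) ∪ (T ∩ A)) ∩ A. Then either x ∈ A and x ∉ T, S; or x ∈ T ∩ A and x ∉ S; or x ∈ T ∩ A ∩ S. In each case x ∈ A, so ((A ∖ S) ∪ (T ∩ A)) ∩ A ⊆ A.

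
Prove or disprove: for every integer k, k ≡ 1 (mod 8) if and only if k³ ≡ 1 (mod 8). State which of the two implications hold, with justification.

Both directions hold.

(⇐) For the converse, argue contrapositively. If k ≢ 1 (mod 8), then k is congruent to one of 0, 2, 3, 4, 5, 6, 7 modulo 8, and these give k³ ≡ 0, 0, 3, 0, 5, 0, 7 respectively — never 1.

(⇒) Suppose k ≡ 1 (mod 8). Write k = 8j + 1. Then (8j + 1)³ = 512j³ + 192j² + 24j + 1 = 8(64j³ + 24j² + 3j) + 1, so k³ ≡ 1 (mod 8).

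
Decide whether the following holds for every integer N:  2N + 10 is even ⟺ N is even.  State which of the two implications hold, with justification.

Only the reverse direction holds.

(←) Suppose N is even. Since 2 is even, 2N is even for every N, so 2N + 10 has the same parity as 10, which is even. Hence 2N + 10 is even.

(→) This fails: take N = 5. Then 2N + 10 = 20, which is even, yet N = 5 is odd, not even.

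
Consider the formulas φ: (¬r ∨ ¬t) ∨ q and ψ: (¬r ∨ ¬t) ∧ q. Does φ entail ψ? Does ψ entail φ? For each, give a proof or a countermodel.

(⟹) This fails. Under q = F, t = F, r = F, the left side is true but the right side is false.

(⟸) Assume the antecedent. If q is true, (¬r ∨ ¬t) ∨ q reduces to true regardless of the other variables. If q is false, the antecedent cannot hold. Either way (¬r ∨ ¬t) ∨ q holds.

Only the reverse direction holds.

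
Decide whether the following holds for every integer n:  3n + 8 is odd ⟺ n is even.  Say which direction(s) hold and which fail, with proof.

(⇒) fails and (⇐) fails.

(⟹) This fails: n = 5 gives 3n + 8 = 23, which is odd, but 5 is odd, not even.

(⟸) This also fails: n = 2 is even, but 3n + 8 = 14 is even, not odd.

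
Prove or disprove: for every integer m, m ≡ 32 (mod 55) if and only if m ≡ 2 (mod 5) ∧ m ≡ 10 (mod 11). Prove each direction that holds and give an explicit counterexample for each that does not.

Both implications hold.

(⇒) Suppose m ≡ 32 (mod 55); write m = 55j + 32. Since 5 ∣ 55, reducing mod 5 gives m ≡ 32 ≡ 2 (mod 5); since 11 ∣ 55, reducing mod 11 gives m ≡ 32 ≡ 10 (mod 11).

(⇐) Conversely, if m ≡ 2 (mod 5) and m ≡ 10 (mod 11), then by the Chinese remainder theorem m ≡ 32 (mod 55). This is exactly m ≡ 32 (mod 55).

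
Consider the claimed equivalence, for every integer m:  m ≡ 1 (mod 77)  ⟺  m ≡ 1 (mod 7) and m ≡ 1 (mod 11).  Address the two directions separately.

(⇐) If m ≡ 1 (mod 7) and m ≡ 1 (mod 11), then by the Chinese remainder theorem m ≡ 1 (mod 77). This is exactly m ≡ 1 (mod 77).

(⇒) Suppose m ≡ 1 (mod 77); write m = 77j + 1. Since 7 ∣ 77, reducing mod 7 gives m ≡ 1 (mod 7); since 11 ∣ 77, reducing mod 11 gives m ≡ 1 (mod 11).

Both implications hold.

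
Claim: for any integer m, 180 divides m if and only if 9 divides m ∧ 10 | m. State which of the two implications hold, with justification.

Only the forward direction holds.

(→) If 180 ∣ m, write m = 180q. Since 180 = 20·9, m = 9·(20q), so 9 ∣ m; and since 180 = 18·10, m = 10·(18q), so 10 ∣ m.

(←) This fails: take m = 90. Both 9 ∣ 90 and 10 ∣ 90, yet 90 is not a multiple of 180 (since 90 = 0·180 + 90), so 180 ∤ 90.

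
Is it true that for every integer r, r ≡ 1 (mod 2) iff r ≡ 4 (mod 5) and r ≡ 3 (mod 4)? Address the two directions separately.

Only the reverse direction holds.

(⟹) This fails: r = 1 gives 1 ≡ 1 (mod 2) but 1 ≡ 1 (mod 5), so the conjunction on the right does not hold.

(⟸) Conversely, if r ≡ 4 (mod 5) and r ≡ 3 (mod 4), then by the Chinese remainder theorem r ≡ 19 (mod 20). Since 19 ≡ 1 (mod 2) and 2 ∣ 20, we get r ≡ 1 (mod 2).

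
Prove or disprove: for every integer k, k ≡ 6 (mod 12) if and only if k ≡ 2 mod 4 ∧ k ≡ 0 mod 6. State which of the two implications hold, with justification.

Both directions hold; the statement is true.

(⇐) If k ≡ 2 (mod 4) and k ≡ 0 (mod 6), then by the Chinese remainder theorem k ≡ 6 (mod 12). This is exactly k ≡ 6 (mod 12).

(⇒) Suppose k ≡ 6 (mod 12); write k = 12j + 6. Since 4 ∣ 12, reducing mod 4 gives k ≡ 6 ≡ 2 (mod 4); since 6 ∣ 12, reducing mod 6 gives k ≡ 6 ≡ 0 (mod 6).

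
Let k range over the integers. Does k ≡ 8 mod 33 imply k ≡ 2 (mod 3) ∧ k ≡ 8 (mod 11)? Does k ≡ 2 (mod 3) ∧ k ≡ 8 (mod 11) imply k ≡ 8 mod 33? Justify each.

[⇒] Suppose k ≡ 8 (mod 33); write k = 33j + 8. Since 3 ∣ 33, reducing mod 3 gives k ≡ 8 ≡ 2 (mod 3); since 11 ∣ 33, reducing mod 11 gives k ≡ 8 (mod 11).

[⇐] Conversely, if k ≡ 2 (mod 3) and k ≡ 8 (mod 11), then by the Chinese remainder theorem k ≡ 8 (mod 33). This is exactly k ≡ 8 (mod 33).

Equivalent; both directions hold.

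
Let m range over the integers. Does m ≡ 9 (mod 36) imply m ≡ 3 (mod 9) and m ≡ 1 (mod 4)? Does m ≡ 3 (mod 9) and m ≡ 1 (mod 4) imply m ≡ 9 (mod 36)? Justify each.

Neither implication holds.

(⇒) This fails: m = 9 gives 9 ≡ 9 (mod 36) but 9 ≡ 0 (mod 9), so the conjunction on the right does not hold.

(⇐) This fails: m = 21 satisfies both congruences on the right (21 ≡ 3 mod 9 and 21 ≡ 1 mod 4) yet 21 ≡ 21 (mod 36), not 9.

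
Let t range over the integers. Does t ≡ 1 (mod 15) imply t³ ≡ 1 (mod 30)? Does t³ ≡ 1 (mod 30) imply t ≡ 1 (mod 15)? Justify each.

Only the converse holds.

(⟹) This fails: take t = 16. Then 16 ≡ 1 (mod 15), but 16³ = 4096 ≡ 16 (mod 30), not 1.

(⟸) Conversely, the residues r modulo 30 with r³ ≡ 1 (mod 30) are exactly {1}, and each is ≡ 1 (mod 15).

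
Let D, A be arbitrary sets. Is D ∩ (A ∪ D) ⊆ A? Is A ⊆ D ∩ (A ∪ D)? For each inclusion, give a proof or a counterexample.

Forward inclusion. This inclusion fails. Take D = {1}, A = ∅; then 1 ∈ D ∩ (A ∪ D) but 1 ∉ A.

Reverse inclusion. This inclusion fails. Take D = ∅, A = {1}; then 1 ∈ A but 1 ∉ D ∩ (A ∪ D).

(⊆) fails and (⊇) fails.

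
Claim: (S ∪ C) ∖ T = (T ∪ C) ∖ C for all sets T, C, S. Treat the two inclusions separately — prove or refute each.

Forward inclusion. This inclusion fails. Take T = ∅, C = {1}, S = ∅; then 1 ∈ (S ∪ C) ∖ T but 1 ∉ (T ∪ C) ∖ C.

Reverse inclusion. This inclusion fails. Take T = {1}, C = ∅, S = ∅; then 1 ∈ (T ∪ C) ∖ C but 1 ∉ (S ∪ C) ∖ T.

(⊆) fails and (⊇) fails.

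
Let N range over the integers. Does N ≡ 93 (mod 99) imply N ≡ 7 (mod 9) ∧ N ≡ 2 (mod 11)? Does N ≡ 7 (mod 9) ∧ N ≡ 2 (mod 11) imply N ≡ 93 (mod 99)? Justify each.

Both directions fail.

[⇒] This fails: N = 93 gives 93 ≡ 93 (mod 99) but 93 ≡ 3 (mod 9), so the conjunction on the right does not hold.

[⇐] This fails: N = 79 satisfies both congruences on the right (79 ≡ 7 mod 9 and 79 ≡ 2 mod 11) yet 79 ≡ 79 (mod 99), not 93.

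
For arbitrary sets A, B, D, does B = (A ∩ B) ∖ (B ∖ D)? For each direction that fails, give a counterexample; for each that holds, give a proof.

Only the reverse inclusion holds.

(⊇) Let x ∈ (A ∩ B) ∖ (B ∖ D). Then x ∈ A ∩ B ∩ D, from which x ∈ B.

(⊆) This inclusion fails. Take A = ∅, B = {1}, D = ∅; then 1 ∈ B but 1 ∉ (A ∩ B) ∖ (B ∖ D).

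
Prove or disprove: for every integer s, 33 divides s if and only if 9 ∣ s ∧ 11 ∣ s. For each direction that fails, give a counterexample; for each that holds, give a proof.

Forward direction. This fails: take s = 33. Certainly 33 ∣ 33, but 9 ∤ 33.

Converse. Suppose 9 ∣ s and 11 ∣ s. Any common multiple of 9 and 11 is a multiple of their lcm; here gcd(9, 11) = 1, so lcm(9, 11) = 9·11 = 99, so 99 ∣ s. Since 33 ∣ 99, it follows that 33 ∣ s.

Only the converse holds.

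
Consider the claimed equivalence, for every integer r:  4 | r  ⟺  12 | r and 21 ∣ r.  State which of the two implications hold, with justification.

Forward direction. This fails: take r = 4. Certainly 4 ∣ 4, but 12 ∤ 4.

Converse. Suppose 12 ∣ r and 21 ∣ r. Any common multiple of 12 and 21 is a multiple of their lcm; here lcm(12, 21) = 12·21/gcd(12, 21) = 252/3 = 84, so 84 ∣ r. Since 4 ∣ 84, it follows that 4 ∣ r.

Not equivalent: only (⇐) holds.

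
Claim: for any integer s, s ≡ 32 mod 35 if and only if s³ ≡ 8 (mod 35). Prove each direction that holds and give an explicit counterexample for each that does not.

Forward direction. Suppose s ≡ 32 mod 35. Write s = 35j + 32. Then (35j + 32)³ = 42875j³ + 117600j² + 107520j + 32768 = 35(1225j³ + 3360j² + 3072j + 936) + 8, so s³ ≡ 8 (mod 35).

Converse. This fails: take s = 2. Then 2³ = 8 ≡ 8 (mod 35), yet 2 ≡ 2 (mod 35), not 32.

(⇒) holds; (⇐) fails.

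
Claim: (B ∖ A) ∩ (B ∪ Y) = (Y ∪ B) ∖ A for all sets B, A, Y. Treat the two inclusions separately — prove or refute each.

Forward inclusion. Let x ∈ (B ∖ A) ∩ (B ∪ Y). Then either x ∈ B and x ∉ A, Y; or x ∈ B ∩ Y and x ∉ A. In each case x ∈ (Y ∪ B) ∖ A, so (B ∖ A) ∩ (B ∪ Y) ⊆ (Y ∪ B) ∖ A.

Reverse inclusion. This inclusion fails. Take B = ∅, A = ∅, Y = {1}; then 1 ∈ (Y ∪ B) ∖ A but 1 ∉ (B ∖ A) ∩ (B ∪ Y).

The sets are not equal: only the forward inclusion holds.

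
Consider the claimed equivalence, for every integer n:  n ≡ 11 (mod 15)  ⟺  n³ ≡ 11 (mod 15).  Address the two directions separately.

Equivalent; both directions hold.

(⇒) Suppose n ≡ 11 (mod 15). Write n = 15j + 11. Then (15j + 11)³ = 3375j³ + 7425j² + 5445j + 1331 = 15(225j³ + 495j² + 363j + 88) + 11, so n³ ≡ 11 (mod 15).

(⇐) Conversely, suppose n³ ≡ 11 (mod 15). The only residue r in {0, …, 14} with r³ ≡ 11 (mod 15) is r = 11, so n ≡ 11 (mod 15).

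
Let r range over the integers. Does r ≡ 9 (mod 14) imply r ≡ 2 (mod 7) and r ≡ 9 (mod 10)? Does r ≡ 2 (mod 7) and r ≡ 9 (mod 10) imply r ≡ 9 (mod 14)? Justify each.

(⇒) This fails: r = 65 gives 65 ≡ 9 (mod 14) but 65 ≡ 5 (mod 10), so the conjunction on the right does not hold.

(⇐) Conversely, if r ≡ 2 (mod 7) and r ≡ 9 (mod 10), then by the Chinese remainder theorem r ≡ 9 (mod 70). Since 9 ≡ 9 (mod 14) and 14 ∣ 70, we get r ≡ 9 (mod 14).

Only the reverse direction holds.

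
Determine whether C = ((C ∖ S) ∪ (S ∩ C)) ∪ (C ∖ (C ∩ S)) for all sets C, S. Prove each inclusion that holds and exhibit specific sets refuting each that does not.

(⊆) Let x ∈ C. Then either x ∈ C and x ∉ S; or x ∈ C ∩ S. In each case x ∈ ((C ∖ S) ∪ (S ∩ C)) ∪ (C ∖ (C ∩ S)), so C ⊆ ((C ∖ S) ∪ (S ∩ C)) ∪ (C ∖ (C ∩ S)).

(⊇) Let x ∈ ((C ∖ S) ∪ (S ∩ C)) ∪ (C ∖ (C ∩ S)). Then either x ∈ C and x ∉ S; or x ∈ C ∩ S. In each case x ∈ C, so ((C ∖ S) ∪ (S ∩ C)) ∪ (C ∖ (C ∩ S)) ⊆ C.

Both inclusions hold; the sets are equal.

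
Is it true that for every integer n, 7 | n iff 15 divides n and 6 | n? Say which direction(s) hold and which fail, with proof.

(→) This fails: take n = 7. Certainly 7 ∣ 7, but 15 ∤ 7.

(←) This fails: take n = 30. Both 15 ∣ 30 and 6 ∣ 30, yet 30 is not a multiple of 7 (since 30 = 4·7 + 2), so 7 ∤ 30.

Neither direction holds.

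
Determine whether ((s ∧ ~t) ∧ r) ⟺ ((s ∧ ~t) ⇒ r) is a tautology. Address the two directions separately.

(⇒) Assume the antecedent. If s is true, the antecedent forces (s = T, r = T, t = F), and (s ∧ ~t) ⇒ r holds there. If s is false, the antecedent cannot hold. Either way (s ∧ ~t) ⇒ r holds.

(⇐) This fails. Under s = F, r = F, t = F, the left side is false but the right side is true.

Only the forward implication holds.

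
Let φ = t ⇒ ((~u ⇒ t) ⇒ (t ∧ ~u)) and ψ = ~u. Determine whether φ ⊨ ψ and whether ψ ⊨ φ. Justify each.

(⟸) Assume the antecedent. If u is true, the antecedent cannot hold. If u is false, t ⇒ ((~u ⇒ t) ⇒ (t ∧ ~u)) reduces to true regardless of the other variables. Either way t ⇒ ((~u ⇒ t) ⇒ (t ∧ ~u)) holds.

(⟹) This fails. Under u = T, t = F, the left side is true but the right side is false.

Not equivalent: only (⇐) holds.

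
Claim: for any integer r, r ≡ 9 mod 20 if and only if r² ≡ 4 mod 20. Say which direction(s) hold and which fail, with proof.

(⇒) fails and (⇐) fails.

(⟹) This fails: take r = 9. Then 9 ≡ 9 (mod 20), but 9² = 81 ≡ 1 (mod 20), not 4.

(⟸) This fails: take r = 2. Then 2² = 4 ≡ 4 (mod 20), yet 2 ≡ 2 (mod 20), not 9.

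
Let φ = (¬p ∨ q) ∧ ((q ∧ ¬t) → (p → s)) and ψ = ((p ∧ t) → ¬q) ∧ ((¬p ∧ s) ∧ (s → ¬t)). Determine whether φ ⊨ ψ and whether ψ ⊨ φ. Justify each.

Only the converse holds.

(⇐) Assume the antecedent. If t is true, the antecedent cannot hold. If t is false, the antecedent forces (t = F, q = F, p = F, s = T) or (t = F, q = T, p = F, s = T), and the consequent holds there. Either way the consequent holds.

(⇒) This fails. Under t = F, q = F, p = F, s = F, the left side is true but the right side is false.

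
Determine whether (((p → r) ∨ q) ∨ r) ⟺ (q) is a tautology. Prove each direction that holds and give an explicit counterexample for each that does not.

[⇒] This fails. Under p = F, q = F, r = F, the left side is true but the right side is false.

[⇐] Assume the antecedent. If p is true, the antecedent forces (p = T, q = T, r = F) or (p = T, q = T, r = T), and ((p → r) ∨ q) ∨ r holds there. If p is false, ((p → r) ∨ q) ∨ r reduces to true regardless of the other variables. Either way ((p → r) ∨ q) ∨ r holds.

(⇒) fails; (⇐) holds.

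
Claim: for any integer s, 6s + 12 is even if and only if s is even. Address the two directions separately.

Not equivalent: only (⇐) holds.

(⇐) Suppose s is even. Since 6 is even, 6s is even for every s, so 6s + 12 has the same parity as 12, which is even. Hence 6s + 12 is even.

(⇒) This fails: take s = 3. Then 6s + 12 = 30, which is even, yet s = 3 is odd, not even.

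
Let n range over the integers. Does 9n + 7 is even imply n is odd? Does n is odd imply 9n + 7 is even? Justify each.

(⇒) Suppose 9n + 7 is even. Since 9 is odd, 9n and n have the same parity, so 9n + 7 ≡ n + 7 (mod 2). As 7 is odd, 9n + 7 is even exactly when n is odd. Thus n is odd.

(⇐) Conversely, suppose n is odd; write n = 2j + 1. Then 9n + 7 = 9·(2j + 1) + 7 = 2·9j + 16, which is even.

Both directions hold; the statement is true.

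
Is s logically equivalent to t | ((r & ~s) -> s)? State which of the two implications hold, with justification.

(⟹) Assume the antecedent. If r is true, the antecedent forces (r = T, t = F, s = T) or (r = T, t = T, s = T), and t | ((r & ~s) -> s) holds there. If r is false, t | ((r & ~s) -> s) reduces to true regardless of the other variables. Either way t | ((r & ~s) -> s) holds.

(⟸) This fails. Under r = F, t = F, s = F, the left side is false but the right side is true.

Only the forward implication holds.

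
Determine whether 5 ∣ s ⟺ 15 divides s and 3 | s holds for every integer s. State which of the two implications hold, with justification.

The forward direction fails; the converse holds.

Forward direction. This fails: take s = 5. Certainly 5 ∣ 5, but 15 ∤ 5.

Converse. Suppose 15 ∣ s and 3 ∣ s. Any common multiple of 15 and 3 is a multiple of their lcm; here lcm(15, 3) = 15·3/gcd(15, 3) = 45/3 = 15, so 15 ∣ s. Since 5 ∣ 15, it follows that 5 ∣ s.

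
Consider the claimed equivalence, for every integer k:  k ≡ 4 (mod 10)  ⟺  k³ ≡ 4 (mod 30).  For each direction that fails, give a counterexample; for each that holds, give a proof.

The forward direction fails; the converse holds.

[⇒] This fails: take k = 14. Then 14 ≡ 4 (mod 10), but 14³ = 2744 ≡ 14 (mod 30), not 4.

[⇐] Conversely, the residues r modulo 30 with r³ ≡ 4 (mod 30) are exactly {4}, and each is ≡ 4 (mod 10).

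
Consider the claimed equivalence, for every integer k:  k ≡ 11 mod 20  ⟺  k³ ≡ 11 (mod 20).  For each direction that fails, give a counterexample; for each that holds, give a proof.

(→) Suppose k ≡ 11 mod 20. Write k = 20j + 11. Then (20j + 11)³ = 8000j³ + 13200j² + 7260j + 1331 = 20(400j³ + 660j² + 363j + 66) + 11, so k³ ≡ 11 (mod 20).

(←) Conversely, suppose k³ ≡ 11 (mod 20). The only residue r in {0, …, 19} with r³ ≡ 11 (mod 20) is r = 11, so k ≡ 11 (mod 20).

Equivalent; both directions hold.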